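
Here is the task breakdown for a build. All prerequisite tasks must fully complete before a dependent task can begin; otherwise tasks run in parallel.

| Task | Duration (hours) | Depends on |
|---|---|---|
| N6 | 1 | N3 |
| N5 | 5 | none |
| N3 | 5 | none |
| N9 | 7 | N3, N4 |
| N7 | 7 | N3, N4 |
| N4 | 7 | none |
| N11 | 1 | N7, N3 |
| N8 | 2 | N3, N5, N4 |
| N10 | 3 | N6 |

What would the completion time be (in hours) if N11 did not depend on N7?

Before: longest chain N4→N7→N11 = 7+7+1 = 15, finish 15.
Without N7→N11, N11's earliest start moves from 14 to 5.
After: N4→N7 = 7+7 = 14 → 14 hours.

14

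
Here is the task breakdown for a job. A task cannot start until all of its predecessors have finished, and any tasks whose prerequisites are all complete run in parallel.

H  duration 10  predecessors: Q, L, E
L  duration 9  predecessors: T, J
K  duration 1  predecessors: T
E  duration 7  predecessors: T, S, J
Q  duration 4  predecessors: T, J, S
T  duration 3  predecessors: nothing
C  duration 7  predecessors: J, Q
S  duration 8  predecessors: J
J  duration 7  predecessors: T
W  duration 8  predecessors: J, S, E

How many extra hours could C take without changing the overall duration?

T→J→S→E→H = 3+7+8+7+10 = 35 sets the makespan at 35 hours.
Longest path through C: 29 hours (earliest finish 29, latest finish 35).
So C can slip 35 − 29 = 6 hours.

6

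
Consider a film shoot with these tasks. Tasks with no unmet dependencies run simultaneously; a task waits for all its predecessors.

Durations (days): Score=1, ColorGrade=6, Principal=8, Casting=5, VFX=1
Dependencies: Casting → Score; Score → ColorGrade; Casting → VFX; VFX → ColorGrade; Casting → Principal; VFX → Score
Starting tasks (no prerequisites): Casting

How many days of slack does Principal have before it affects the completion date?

Critical path: Casting→Principal = 5+8 = 13, so the finish is 13 days.
Principal finishes as early as 13 and must finish by 13.
Float = 13 − 13 = 0.

0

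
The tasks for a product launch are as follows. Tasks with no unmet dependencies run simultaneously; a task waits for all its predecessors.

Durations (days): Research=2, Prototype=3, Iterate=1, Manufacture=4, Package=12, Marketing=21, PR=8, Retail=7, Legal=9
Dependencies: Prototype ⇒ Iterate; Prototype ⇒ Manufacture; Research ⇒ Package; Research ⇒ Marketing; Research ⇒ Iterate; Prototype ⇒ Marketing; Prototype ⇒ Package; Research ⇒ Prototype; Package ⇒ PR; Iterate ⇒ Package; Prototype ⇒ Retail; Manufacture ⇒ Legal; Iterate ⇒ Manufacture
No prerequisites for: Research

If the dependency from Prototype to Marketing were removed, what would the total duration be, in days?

26

Original critical path: Research→Prototype→Iterate→Package→PR = 2+3+1+12+8 = 26 ⇒ 26 days.
Without Prototype→Marketing, Marketing's earliest start moves from 5 to 2.
After: Research→Prototype→Iterate→Package→PR = 2+3+1+12+8 = 26 → 26 days.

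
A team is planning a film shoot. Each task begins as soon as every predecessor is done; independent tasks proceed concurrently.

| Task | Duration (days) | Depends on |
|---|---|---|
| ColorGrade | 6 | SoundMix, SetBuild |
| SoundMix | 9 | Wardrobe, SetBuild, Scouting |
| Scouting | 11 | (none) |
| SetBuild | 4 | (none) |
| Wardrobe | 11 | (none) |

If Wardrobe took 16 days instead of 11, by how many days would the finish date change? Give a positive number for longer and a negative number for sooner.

The binding path is Wardrobe→SoundMix→ColorGrade = 11+9+6 = 26; finish at 26 days.
Wardrobe is on the critical path; changing it to 16 makes that path 31 days.
The critical path is still Wardrobe→SoundMix→ColorGrade; finish is now 31 days.
Change in finish: 31 − 26 = +5 days.

5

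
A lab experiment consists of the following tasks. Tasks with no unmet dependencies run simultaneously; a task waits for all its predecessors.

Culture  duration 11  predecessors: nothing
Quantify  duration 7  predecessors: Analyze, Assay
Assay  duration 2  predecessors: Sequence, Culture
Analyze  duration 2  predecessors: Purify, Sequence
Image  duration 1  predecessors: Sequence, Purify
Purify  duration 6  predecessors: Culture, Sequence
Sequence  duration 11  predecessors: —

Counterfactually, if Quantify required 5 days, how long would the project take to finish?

The binding path is Culture→Purify→Analyze→Quantify = 11+6+2+7 = 26; finish at 26 days.
Since Quantify is critical, the -2 change carries straight to that chain (now 24 days).
That remains the longest chain; total 24 days.

24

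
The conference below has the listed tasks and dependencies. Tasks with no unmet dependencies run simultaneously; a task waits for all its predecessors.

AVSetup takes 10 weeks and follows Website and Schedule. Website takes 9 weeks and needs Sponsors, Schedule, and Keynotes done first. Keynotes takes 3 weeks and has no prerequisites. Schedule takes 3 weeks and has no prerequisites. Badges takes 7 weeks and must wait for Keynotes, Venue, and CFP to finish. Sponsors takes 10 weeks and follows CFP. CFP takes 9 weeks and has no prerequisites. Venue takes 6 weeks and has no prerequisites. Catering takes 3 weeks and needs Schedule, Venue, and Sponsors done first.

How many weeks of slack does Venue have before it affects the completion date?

25

Critical path: CFP→Sponsors→Website→AVSetup = 9+10+9+10 = 38, so the finish is 38 weeks.
Venue finishes as early as 6 and must finish by 31.
So Venue can slip 31 − 6 = 25 weeks.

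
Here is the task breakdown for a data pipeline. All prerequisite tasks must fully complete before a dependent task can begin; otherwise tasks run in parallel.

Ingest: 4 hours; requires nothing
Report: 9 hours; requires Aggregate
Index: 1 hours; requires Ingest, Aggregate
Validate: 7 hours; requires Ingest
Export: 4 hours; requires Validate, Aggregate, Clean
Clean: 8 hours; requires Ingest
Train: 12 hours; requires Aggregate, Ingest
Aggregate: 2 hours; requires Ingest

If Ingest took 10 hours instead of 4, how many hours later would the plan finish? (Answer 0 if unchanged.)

Actual critical path: Ingest→Aggregate→Train = 4+2+12 = 18 ⇒ 18 hours.
Ingest lies on that path, so at 10 hours the path becomes 24 hours.
No other chain overtakes it, so the finish is 24 hours.
Change in finish: 24 − 18 = +6 hours.

6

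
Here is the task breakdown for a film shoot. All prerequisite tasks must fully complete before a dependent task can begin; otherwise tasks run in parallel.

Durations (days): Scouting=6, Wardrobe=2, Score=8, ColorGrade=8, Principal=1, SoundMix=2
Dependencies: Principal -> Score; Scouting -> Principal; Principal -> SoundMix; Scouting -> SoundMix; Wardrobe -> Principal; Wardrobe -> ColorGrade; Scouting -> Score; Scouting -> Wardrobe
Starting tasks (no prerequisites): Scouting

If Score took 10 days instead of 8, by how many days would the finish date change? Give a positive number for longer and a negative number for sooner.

Baseline: Scouting→Wardrobe→Principal→Score = 6+2+1+8 = 17 → 17 days.
Score lies on that path, so at 10 days the path becomes 19 days.
The critical path is still Scouting→Wardrobe→Principal→Score; finish is now 19 days.
Change in finish: 19 − 17 = +2 days.

2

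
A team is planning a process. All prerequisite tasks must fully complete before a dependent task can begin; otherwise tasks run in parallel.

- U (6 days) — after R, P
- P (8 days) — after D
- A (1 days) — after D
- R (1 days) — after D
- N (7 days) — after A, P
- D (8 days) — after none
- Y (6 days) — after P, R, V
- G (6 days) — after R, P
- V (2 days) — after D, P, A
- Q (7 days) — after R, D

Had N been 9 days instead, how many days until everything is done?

The binding path is D→P→V→Y = 8+8+2+6 = 24; finish at 24 days.
N has 1 day of float (longest path through it is 23).
New critical path: D→P→N = 8+8+9 = 25 ⇒ 25 days.

25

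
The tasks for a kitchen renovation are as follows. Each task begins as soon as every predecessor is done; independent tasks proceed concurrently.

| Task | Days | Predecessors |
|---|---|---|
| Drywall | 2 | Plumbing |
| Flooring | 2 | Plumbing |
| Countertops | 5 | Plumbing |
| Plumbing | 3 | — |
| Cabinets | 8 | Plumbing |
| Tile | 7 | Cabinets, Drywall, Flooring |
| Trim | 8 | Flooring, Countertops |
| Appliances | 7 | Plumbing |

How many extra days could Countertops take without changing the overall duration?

2

The longest chain is Plumbing→Cabinets→Tile = 3+8+7 = 18; overall finish 18 days.
Countertops finishes as early as 8 and must finish by 10.
Float = 18 − 16 = 2.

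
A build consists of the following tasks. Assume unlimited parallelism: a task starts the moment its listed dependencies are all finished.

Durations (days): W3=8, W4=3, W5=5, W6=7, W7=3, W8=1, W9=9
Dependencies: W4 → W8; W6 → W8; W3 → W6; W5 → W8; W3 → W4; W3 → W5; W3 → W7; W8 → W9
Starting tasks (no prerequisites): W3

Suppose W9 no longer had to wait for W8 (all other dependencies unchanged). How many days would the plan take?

With the dependency in place, W3→W6→W8→W9 = 8+7+1+9 = 25 sets the finish at 25 days.
Without W8→W9, W9's earliest start moves from 16 to 0.
New critical path: W3→W6→W8 = 8+7+1 = 16 ⇒ 16 days.

16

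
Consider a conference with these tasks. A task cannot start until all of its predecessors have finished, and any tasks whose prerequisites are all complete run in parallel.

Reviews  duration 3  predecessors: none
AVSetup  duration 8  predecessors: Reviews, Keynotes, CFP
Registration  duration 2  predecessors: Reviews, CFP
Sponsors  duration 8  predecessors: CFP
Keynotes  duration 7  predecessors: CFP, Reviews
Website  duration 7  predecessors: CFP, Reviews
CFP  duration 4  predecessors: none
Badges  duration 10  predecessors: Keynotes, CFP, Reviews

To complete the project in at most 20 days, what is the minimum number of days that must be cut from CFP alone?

Current finish: 21 days; target: 20.
CFP is on every critical path, so each day cut from CFP cuts the finish by one (this holds down to a finish of 20).
Need 21 − 20 = 1 day off CFP → CFP becomes 3 days, finish becomes 20.

1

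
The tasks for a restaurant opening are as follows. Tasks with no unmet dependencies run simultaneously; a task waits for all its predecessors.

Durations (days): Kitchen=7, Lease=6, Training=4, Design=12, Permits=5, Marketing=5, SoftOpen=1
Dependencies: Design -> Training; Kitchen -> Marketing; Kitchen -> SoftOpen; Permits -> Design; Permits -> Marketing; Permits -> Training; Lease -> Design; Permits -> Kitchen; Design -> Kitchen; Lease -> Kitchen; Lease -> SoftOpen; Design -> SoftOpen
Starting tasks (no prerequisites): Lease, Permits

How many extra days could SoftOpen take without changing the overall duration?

4

Critical path: Lease→Design→Kitchen→Marketing = 6+12+7+5 = 30, so the finish is 30 days.
Longest path through SoftOpen: 26 days (earliest finish 26, latest finish 30).
So SoftOpen can slip 30 − 26 = 4 days.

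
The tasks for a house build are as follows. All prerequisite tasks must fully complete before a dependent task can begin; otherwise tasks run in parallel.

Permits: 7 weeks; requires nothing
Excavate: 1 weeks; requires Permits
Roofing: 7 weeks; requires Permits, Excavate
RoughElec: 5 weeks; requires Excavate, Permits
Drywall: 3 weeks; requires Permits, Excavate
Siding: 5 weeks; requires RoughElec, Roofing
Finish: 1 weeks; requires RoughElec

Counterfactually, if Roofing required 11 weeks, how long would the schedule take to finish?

As given, the longest chain is Permits→Excavate→Roofing→Siding = 7+1+7+5 = 20, so the finish is 20 weeks.
Roofing is on the critical path; changing it to 11 makes that path 24 weeks.
No other chain overtakes it, so the finish is 24 weeks.

24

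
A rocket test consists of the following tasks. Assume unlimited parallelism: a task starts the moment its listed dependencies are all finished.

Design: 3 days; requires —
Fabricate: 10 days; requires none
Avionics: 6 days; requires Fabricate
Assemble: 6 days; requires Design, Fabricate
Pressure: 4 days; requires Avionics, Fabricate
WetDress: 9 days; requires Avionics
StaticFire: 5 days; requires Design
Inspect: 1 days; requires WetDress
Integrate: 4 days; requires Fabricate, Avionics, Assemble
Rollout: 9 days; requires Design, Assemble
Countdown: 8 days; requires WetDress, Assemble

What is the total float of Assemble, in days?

The longest chain is Fabricate→Avionics→WetDress→Countdown = 10+6+9+8 = 33; overall finish 33 days.
Assemble finishes as early as 16 and must finish by 24.
Slack of Assemble = 18 − 10 = 8 days.

8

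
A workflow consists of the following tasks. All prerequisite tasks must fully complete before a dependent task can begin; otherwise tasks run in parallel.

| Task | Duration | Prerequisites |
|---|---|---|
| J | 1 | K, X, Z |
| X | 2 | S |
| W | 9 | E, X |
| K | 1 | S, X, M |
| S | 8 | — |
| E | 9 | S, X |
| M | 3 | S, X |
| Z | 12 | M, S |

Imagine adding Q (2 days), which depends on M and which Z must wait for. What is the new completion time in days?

28

Originally the workflow takes 28 days.
With Q inserted, Z now waits for max(M, S, Q).
New critical path: S→X→M→Q→Z→J = 8+2+3+2+12+1 = 28 ⇒ 28 days.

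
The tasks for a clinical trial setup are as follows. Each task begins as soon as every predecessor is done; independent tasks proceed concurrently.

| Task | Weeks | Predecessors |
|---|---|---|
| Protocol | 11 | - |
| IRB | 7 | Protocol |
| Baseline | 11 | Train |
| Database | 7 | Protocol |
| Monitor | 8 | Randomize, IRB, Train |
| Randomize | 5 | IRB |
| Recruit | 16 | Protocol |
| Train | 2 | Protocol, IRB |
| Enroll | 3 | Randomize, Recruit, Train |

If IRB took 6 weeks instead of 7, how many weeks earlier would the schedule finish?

1

Actual critical path: Protocol→IRB→Train→Baseline = 11+7+2+11 = 31 ⇒ 31 weeks.
IRB is on the critical path; changing it to 6 makes that path 30 weeks.
That remains the longest chain; total 30 weeks.
Change in finish: 30 − 31 = -1 weeks.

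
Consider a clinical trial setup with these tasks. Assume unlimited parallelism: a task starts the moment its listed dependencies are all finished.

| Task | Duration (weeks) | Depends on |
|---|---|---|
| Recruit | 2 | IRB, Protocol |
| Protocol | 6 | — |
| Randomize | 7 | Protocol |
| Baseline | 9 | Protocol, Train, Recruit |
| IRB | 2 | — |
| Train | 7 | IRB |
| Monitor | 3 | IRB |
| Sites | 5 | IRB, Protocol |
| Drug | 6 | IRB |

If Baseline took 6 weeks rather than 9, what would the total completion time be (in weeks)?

Baseline: IRB→Train→Baseline = 2+7+9 = 18 → 18 weeks.
Baseline is on the critical path; changing it to 6 makes that path 15 weeks.
That remains the longest chain; total 15 weeks.

15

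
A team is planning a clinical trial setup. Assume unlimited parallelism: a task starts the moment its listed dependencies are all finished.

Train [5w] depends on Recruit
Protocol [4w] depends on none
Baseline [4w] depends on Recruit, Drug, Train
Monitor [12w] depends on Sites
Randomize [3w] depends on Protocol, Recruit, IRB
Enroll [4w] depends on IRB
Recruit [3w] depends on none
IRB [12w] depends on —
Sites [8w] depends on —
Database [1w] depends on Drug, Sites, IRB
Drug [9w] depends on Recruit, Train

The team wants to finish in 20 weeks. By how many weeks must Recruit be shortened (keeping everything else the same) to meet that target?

1

Current finish: 21 weeks; target: 20.
Recruit is on every critical path, so each week cut from Recruit cuts the finish by one (this holds down to a finish of 20).
Need 21 − 20 = 1 week off Recruit → Recruit becomes 2 weeks, finish becomes 20.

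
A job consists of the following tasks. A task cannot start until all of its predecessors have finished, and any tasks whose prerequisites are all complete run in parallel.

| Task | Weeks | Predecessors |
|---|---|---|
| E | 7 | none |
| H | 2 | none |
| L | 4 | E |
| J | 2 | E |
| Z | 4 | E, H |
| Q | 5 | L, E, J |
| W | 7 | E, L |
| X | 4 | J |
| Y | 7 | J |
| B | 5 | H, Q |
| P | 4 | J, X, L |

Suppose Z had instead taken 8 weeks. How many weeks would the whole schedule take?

As given, the longest chain is E→L→Q→B = 7+4+5+5 = 21, so the finish is 21 weeks.
The longest path through Z is only 11 weeks, so Z has float 10.
The critical path is still E→L→Q→B; finish is now 21 weeks.

21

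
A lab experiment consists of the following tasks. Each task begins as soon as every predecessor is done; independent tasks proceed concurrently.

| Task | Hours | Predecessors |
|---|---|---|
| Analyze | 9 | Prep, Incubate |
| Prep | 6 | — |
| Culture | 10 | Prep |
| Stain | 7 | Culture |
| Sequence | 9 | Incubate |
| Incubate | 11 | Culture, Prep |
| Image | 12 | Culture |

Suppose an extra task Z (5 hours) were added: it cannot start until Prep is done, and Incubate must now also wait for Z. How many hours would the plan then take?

36

Originally the plan takes 36 hours.
With Z inserted, Incubate now waits for max(Culture, Prep, Z).
New critical path: Prep→Culture→Incubate→Sequence = 6+10+11+9 = 36 ⇒ 36 hours.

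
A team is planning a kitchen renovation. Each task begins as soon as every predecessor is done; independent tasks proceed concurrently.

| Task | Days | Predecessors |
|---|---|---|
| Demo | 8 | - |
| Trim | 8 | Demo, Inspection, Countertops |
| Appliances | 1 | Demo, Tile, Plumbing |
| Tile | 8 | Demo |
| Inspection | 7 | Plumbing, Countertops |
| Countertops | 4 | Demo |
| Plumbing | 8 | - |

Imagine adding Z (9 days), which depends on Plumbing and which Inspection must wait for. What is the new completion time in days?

32

Originally the kitchen renovation takes 27 days.
With Z inserted, Inspection now waits for max(Plumbing, Countertops, Z).
New critical path: Plumbing→Z→Inspection→Trim = 8+9+7+8 = 32 ⇒ 32 days.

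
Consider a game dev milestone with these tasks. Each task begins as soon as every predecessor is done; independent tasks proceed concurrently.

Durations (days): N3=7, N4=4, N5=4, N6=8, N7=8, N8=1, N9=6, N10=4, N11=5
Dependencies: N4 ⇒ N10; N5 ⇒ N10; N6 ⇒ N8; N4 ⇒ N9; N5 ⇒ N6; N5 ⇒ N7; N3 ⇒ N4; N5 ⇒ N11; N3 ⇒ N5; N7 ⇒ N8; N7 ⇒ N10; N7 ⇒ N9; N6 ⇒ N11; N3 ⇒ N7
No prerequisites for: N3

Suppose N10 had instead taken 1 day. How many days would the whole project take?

25

The binding path is N3→N5→N7→N9 = 7+4+8+6 = 25; finish at 25 days.
N10 is off the critical path — its longest chain is 23 days, giving 2 of slack.
The critical path is still N3→N5→N7→N9; finish is now 25 days.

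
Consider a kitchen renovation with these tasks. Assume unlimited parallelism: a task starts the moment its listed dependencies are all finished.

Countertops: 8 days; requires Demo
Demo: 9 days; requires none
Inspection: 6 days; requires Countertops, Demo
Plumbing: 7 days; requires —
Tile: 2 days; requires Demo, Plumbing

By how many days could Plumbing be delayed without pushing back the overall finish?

14

Critical path: Demo→Countertops→Inspection = 9+8+6 = 23, so the finish is 23 days.
The longest chain containing Plumbing totals 9 days.
Float = 23 − 9 = 14.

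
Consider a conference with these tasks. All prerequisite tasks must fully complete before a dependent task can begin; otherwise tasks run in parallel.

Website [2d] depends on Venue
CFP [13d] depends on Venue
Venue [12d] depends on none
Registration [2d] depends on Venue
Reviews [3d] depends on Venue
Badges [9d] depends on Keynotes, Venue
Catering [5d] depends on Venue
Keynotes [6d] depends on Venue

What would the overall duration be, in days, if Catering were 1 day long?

27

The binding path is Venue→Keynotes→Badges = 12+6+9 = 27; finish at 27 days.
Catering has 10 days of float (longest path through it is 17).
That remains the longest chain; total 27 days.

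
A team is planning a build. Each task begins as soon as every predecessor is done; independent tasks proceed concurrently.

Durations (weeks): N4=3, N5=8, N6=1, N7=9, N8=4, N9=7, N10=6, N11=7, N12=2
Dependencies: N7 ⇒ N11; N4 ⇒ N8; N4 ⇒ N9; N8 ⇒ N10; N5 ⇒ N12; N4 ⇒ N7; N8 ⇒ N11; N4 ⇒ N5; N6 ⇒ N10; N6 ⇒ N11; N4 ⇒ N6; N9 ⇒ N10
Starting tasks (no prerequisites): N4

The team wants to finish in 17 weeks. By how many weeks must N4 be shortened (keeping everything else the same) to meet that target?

2

Current finish: 19 weeks; target: 17.
N4 is on every critical path, so each week cut from N4 cuts the finish by one (this holds down to a finish of 17).
Need 19 − 17 = 2 weeks off N4 → N4 becomes 1 week, finish becomes 17.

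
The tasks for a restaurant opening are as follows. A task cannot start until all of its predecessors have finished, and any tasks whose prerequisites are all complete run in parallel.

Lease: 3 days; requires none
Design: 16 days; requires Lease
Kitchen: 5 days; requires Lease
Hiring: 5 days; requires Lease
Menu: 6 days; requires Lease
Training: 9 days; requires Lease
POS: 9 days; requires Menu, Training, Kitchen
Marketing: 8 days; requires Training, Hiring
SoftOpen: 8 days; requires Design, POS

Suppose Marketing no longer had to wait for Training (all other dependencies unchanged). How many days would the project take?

With the dependency in place, Lease→Training→POS→SoftOpen = 3+9+9+8 = 29 sets the finish at 29 days.
Without Training→Marketing, Marketing's earliest start moves from 12 to 8.
After: Lease→Training→POS→SoftOpen = 3+9+9+8 = 29 → 29 days.

29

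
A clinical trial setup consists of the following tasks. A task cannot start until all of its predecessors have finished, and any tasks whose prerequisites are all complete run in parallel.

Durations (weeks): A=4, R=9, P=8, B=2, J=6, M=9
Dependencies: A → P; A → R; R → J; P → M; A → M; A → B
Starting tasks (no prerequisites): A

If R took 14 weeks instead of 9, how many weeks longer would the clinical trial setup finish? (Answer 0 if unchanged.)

The binding path is A→P→M = 4+8+9 = 21; finish at 21 weeks.
The longest path through R is only 19 weeks, so R has float 2.
Now A→R→J = 4+14+6 = 24 is longest, so the finish becomes 24 weeks.
Change in finish: 24 − 21 = +3 weeks.

3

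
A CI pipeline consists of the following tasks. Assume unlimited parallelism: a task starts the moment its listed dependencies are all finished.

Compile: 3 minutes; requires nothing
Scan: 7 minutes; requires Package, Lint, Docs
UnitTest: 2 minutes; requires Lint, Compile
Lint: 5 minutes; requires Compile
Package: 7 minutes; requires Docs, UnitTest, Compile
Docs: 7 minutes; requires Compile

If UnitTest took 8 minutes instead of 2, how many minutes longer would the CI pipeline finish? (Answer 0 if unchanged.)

The binding path is Compile→Lint→UnitTest→Package→Scan = 3+5+2+7+7 = 24; finish at 24 minutes.
UnitTest is on the critical path; changing it to 8 makes that path 30 minutes.
The critical path is still Compile→Lint→UnitTest→Package→Scan; finish is now 30 minutes.
Change in finish: 30 − 24 = +6 minutes.

6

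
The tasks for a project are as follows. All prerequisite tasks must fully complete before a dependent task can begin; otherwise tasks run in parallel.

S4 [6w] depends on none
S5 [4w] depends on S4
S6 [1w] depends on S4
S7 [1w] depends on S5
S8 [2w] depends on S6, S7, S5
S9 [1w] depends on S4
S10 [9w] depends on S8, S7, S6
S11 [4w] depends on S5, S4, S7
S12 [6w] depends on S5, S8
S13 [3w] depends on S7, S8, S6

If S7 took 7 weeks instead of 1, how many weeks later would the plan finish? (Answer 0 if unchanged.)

6

The binding path is S4→S5→S7→S8→S10 = 6+4+1+2+9 = 22; finish at 22 weeks.
S7 is on the critical path; changing it to 7 makes that path 28 weeks.
No other chain overtakes it, so the finish is 28 weeks.
Change in finish: 28 − 22 = +6 weeks.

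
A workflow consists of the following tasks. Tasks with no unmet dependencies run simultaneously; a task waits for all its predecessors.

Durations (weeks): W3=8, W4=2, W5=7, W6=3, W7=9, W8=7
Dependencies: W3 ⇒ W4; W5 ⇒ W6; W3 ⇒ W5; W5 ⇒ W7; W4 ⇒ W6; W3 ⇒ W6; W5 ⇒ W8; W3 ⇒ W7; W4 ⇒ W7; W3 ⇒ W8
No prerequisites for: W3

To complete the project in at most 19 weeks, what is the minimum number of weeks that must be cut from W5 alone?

Current finish: 24 weeks; target: 19.
W5 is on every critical path, so each week cut from W5 cuts the finish by one (this holds down to a finish of 19).
Need 24 − 19 = 5 weeks off W5 → W5 becomes 2 weeks, finish becomes 19.

5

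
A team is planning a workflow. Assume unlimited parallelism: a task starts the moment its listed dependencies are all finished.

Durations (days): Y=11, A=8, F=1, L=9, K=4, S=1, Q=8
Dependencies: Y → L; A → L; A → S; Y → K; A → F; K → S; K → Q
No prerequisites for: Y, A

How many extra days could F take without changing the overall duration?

14

Critical path: Y→K→Q = 11+4+8 = 23, so the finish is 23 days.
Longest path through F: 9 days (earliest finish 9, latest finish 23).
So F can slip 23 − 9 = 14 days.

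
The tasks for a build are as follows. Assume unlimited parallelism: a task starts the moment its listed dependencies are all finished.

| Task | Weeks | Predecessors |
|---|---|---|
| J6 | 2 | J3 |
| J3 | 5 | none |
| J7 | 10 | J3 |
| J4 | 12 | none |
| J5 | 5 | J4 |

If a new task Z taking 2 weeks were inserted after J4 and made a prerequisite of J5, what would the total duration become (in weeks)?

19

Originally the job takes 17 weeks.
With Z inserted, J5 now waits for max(J4, Z).
New critical path: J4→Z→J5 = 12+2+5 = 19 ⇒ 19 weeks.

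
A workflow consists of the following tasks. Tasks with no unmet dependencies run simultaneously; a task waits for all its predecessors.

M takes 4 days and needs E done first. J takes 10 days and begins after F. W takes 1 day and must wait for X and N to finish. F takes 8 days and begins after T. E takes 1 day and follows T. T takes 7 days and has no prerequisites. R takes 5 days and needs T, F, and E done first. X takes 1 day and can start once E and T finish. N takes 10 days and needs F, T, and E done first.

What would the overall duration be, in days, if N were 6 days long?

As given, the longest chain is T→F→N→W = 7+8+10+1 = 26, so the finish is 26 days.
Since N is critical, the -4 change carries straight to that chain (now 22 days).
New critical path: T→F→J = 7+8+10 = 25 ⇒ 25 days.

25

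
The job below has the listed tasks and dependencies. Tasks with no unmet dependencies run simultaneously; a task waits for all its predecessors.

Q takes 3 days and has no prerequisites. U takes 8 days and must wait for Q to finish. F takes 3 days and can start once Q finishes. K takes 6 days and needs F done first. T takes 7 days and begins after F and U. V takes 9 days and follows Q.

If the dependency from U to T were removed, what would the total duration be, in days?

Before: longest chain Q→U→T = 3+8+7 = 18, finish 18.
Without U→T, T's earliest start moves from 11 to 6.
After: Q→F→T = 3+3+7 = 13 → 13 days.

13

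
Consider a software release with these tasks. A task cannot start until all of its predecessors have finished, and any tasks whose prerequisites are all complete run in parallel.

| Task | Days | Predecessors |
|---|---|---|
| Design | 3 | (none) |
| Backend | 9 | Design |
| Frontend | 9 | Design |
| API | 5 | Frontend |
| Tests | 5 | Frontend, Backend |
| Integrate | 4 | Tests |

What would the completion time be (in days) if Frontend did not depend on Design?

Before: longest chain Design→Backend→Tests→Integrate = 3+9+5+4 = 21, finish 21.
Without Design→Frontend, Frontend's earliest start moves from 3 to 0.
New critical path: Design→Backend→Tests→Integrate = 3+9+5+4 = 21 ⇒ 21 days.

21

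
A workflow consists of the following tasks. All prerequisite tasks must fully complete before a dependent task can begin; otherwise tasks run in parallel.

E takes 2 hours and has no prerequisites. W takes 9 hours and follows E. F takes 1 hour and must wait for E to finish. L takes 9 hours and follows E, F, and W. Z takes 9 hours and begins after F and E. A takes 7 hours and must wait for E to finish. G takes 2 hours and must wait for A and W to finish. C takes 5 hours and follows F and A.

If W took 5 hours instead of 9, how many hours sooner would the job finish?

4

Critical path before the change: E→W→L = 2+9+9 = 20 giving 20 hours.
Since W is critical, the -4 change carries straight to that chain (now 16 hours).
The critical path is still E→W→L; finish is now 16 hours.
Change in finish: 16 − 20 = -4 hours.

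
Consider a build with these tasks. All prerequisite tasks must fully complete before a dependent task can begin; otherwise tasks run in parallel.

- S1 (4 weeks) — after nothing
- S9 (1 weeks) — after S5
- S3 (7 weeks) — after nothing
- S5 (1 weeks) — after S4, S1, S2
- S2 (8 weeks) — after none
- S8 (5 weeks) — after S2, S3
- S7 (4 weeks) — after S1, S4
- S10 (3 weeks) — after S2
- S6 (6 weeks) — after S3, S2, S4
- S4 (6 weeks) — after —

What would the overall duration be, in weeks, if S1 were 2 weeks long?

14

Critical path before the change: S2→S6 = 8+6 = 14 giving 14 weeks.
S1 has 6 weeks of float (longest path through it is 8).
That remains the longest chain; total 14 weeks.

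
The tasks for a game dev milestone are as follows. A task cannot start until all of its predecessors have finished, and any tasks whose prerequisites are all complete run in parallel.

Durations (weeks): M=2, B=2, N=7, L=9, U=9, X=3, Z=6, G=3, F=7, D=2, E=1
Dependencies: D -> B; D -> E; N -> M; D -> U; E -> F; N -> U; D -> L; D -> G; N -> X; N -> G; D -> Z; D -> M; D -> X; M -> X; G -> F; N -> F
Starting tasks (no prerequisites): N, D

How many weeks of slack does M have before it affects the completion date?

5

The longest chain is N→G→F = 7+3+7 = 17; overall finish 17 weeks.
The longest chain containing M totals 12 weeks.
Float = 17 − 12 = 5.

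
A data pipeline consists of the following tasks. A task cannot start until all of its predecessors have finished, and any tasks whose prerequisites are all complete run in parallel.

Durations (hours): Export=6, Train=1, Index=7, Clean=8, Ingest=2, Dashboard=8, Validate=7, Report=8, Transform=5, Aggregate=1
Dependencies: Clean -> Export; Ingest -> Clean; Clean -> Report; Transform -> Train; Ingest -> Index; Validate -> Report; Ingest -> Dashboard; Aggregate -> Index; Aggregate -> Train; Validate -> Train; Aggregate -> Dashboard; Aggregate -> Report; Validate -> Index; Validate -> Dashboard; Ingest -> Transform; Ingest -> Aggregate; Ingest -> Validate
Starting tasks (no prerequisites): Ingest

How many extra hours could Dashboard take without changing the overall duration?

The longest chain is Ingest→Clean→Report = 2+8+8 = 18; overall finish 18 hours.
Dashboard finishes as early as 17 and must finish by 18.
So Dashboard can slip 18 − 17 = 1 hour.

1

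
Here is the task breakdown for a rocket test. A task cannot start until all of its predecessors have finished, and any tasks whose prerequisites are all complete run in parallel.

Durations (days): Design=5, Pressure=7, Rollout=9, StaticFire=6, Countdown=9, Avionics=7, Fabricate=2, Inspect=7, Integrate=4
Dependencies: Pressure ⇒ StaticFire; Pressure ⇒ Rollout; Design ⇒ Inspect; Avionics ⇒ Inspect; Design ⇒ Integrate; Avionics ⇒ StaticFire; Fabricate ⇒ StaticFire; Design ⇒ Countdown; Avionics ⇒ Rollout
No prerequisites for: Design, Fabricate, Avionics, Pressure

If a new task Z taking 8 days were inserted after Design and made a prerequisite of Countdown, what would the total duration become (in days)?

22

Originally the rocket test takes 16 days.
With Z inserted, Countdown now waits for max(Design, Z).
New critical path: Design→Z→Countdown = 5+8+9 = 22 ⇒ 22 days.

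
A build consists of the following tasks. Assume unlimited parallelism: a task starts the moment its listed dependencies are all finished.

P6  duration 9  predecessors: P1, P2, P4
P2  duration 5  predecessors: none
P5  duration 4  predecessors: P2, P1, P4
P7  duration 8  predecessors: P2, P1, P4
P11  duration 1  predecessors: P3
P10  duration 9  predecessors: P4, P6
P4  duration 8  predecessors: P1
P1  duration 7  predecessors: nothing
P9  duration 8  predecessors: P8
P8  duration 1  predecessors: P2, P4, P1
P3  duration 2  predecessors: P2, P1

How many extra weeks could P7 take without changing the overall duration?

10

Critical path: P1→P4→P6→P10 = 7+8+9+9 = 33, so the finish is 33 weeks.
P7 finishes as early as 23 and must finish by 33.
So P7 can slip 33 − 23 = 10 weeks.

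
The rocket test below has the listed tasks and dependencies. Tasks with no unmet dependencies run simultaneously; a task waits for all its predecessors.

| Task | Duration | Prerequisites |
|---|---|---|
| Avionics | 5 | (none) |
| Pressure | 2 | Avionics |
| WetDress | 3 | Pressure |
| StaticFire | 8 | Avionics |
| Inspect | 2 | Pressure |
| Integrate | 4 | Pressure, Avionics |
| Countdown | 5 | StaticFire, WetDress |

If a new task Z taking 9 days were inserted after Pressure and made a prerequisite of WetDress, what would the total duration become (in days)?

Originally the rocket test takes 18 days.
With Z inserted, WetDress now waits for max(Pressure, Z).
New critical path: Avionics→Pressure→Z→WetDress→Countdown = 5+2+9+3+5 = 24 ⇒ 24 days.

24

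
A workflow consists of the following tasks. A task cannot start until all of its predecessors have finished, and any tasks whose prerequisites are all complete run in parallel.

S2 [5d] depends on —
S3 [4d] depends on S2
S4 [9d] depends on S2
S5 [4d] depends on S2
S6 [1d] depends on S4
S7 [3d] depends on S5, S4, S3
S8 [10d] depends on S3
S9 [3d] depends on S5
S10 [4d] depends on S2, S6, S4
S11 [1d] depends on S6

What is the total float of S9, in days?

7

The longest chain is S2→S3→S8 = 5+4+10 = 19; overall finish 19 days.
S9 finishes as early as 12 and must finish by 19.
So S9 can slip 19 − 12 = 7 days.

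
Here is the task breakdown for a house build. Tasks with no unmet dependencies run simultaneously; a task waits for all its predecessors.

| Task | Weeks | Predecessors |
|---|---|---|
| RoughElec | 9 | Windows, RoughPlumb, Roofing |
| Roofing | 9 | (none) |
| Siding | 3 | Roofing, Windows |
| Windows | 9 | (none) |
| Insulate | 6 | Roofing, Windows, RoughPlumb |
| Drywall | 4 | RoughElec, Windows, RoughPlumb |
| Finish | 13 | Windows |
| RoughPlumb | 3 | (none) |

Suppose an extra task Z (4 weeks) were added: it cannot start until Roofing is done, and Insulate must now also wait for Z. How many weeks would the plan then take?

Originally the plan takes 22 weeks.
With Z inserted, Insulate now waits for max(Roofing, Windows, RoughPlumb, Z).
New critical path: Roofing→RoughElec→Drywall = 9+9+4 = 22 ⇒ 22 weeks.

22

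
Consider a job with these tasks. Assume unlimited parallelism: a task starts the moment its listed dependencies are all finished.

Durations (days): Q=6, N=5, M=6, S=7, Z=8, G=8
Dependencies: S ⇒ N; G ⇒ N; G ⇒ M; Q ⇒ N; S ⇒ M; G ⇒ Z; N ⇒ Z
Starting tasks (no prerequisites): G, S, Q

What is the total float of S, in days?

1

Critical path: G→N→Z = 8+5+8 = 21, so the finish is 21 days.
S finishes as early as 7 and must finish by 8.
Float = 21 − 20 = 1.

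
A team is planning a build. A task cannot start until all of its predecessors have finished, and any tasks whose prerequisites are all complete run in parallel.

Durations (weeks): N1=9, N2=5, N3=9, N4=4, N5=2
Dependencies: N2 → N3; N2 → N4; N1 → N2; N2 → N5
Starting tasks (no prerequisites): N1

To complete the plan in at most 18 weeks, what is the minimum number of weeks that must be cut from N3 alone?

5

Current finish: 23 weeks; target: 18.
N3 is on every critical path, so each week cut from N3 cuts the finish by one (this holds down to a finish of 18).
Need 23 − 18 = 5 weeks off N3 → N3 becomes 4 weeks, finish becomes 18.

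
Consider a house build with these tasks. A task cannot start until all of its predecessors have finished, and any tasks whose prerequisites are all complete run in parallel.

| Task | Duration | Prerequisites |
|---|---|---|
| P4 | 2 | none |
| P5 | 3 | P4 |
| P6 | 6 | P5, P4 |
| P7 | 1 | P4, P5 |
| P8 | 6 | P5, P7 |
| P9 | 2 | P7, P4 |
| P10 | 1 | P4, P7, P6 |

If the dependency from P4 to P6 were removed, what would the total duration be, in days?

12

Original critical path: P4→P5→P6→P10 = 2+3+6+1 = 12 ⇒ 12 days.
Dropping P4→P6 doesn't change P6's earliest start (5); another predecessor still binds.
New critical path: P4→P5→P6→P10 = 2+3+6+1 = 12 ⇒ 12 days.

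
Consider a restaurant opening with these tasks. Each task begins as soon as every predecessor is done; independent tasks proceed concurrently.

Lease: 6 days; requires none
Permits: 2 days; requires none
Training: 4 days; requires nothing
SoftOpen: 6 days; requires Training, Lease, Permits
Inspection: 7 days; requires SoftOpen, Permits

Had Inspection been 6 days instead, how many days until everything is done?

18

The binding path is Lease→SoftOpen→Inspection = 6+6+7 = 19; finish at 19 days.
Since Inspection is critical, the -1 change carries straight to that chain (now 18 days).
No other chain overtakes it, so the finish is 18 days.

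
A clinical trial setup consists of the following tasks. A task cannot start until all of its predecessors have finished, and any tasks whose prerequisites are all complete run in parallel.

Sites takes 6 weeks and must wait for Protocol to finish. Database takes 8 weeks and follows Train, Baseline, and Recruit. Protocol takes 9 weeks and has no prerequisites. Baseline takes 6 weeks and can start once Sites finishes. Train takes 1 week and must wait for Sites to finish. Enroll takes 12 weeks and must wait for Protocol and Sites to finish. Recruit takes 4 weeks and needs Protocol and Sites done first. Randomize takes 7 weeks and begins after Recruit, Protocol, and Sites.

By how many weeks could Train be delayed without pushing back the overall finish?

5

The longest chain is Protocol→Sites→Baseline→Database = 9+6+6+8 = 29; overall finish 29 weeks.
The longest chain containing Train totals 24 weeks.
Slack of Train = 20 − 15 = 5 weeks.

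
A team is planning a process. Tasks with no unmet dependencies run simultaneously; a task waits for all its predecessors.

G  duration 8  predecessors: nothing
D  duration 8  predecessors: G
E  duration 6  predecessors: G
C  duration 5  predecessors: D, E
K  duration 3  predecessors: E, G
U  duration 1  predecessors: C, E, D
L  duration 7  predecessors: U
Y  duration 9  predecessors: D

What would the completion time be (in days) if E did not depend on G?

29

Original critical path: G→D→C→U→L = 8+8+5+1+7 = 29 ⇒ 29 days.
Without G→E, E's earliest start moves from 8 to 0.
New critical path: G→D→C→U→L = 8+8+5+1+7 = 29 ⇒ 29 days.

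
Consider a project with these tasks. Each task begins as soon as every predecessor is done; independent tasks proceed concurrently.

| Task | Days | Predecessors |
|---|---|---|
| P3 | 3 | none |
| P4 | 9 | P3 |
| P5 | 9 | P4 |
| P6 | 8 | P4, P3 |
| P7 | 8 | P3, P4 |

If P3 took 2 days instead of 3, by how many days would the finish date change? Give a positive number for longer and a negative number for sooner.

As given, the longest chain is P3→P4→P5 = 3+9+9 = 21, so the finish is 21 days.
P3 lies on that path, so at 2 days the path becomes 20 days.
That remains the longest chain; total 20 days.
Change in finish: 20 − 21 = -1 days.

-1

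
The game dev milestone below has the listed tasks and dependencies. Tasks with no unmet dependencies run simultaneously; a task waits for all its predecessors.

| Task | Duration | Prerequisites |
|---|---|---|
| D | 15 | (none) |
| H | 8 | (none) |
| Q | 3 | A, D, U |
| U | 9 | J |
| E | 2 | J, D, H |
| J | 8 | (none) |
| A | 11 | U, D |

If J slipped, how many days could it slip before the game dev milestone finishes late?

0

The longest chain is J→U→A→Q = 8+9+11+3 = 31; overall finish 31 days.
The longest chain containing J totals 31 days.
Float = 31 − 31 = 0.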